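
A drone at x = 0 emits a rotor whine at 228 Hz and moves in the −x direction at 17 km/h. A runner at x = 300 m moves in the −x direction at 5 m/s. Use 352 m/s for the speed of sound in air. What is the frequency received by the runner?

17 km/h = 4.722 m/s.
The observer lies on the +x side, so the source is heading away from the observer and the observer is heading toward the source.
With source receding and observer approaching, f' = f · (v + v_o)/(v + v_s).
f' = 228 × (352 + 5)/(352 + 4.722) = 228 × 357/356.72 ≈ 228 Hz.

228 Hz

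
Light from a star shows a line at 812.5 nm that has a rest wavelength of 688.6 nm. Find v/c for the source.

λ'/λ₀ = 1.1799 > 1 (redshift), so the source is receding.
λ'/λ₀ = √((1 + β)/(1 − β)) for a receding source ⇒ β = (r² − 1)/(r² + 1) with r = λ'/λ₀.
β = (1.3922 − 1)/(1.3922 + 1) ≈ 0.164.

0.164c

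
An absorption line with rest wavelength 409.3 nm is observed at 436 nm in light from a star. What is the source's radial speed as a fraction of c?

0.063

λ'/λ₀ = 1.0652 > 1 (redshift), so the source is receding.
λ'/λ₀ = √((1 + β)/(1 − β)) for a receding source ⇒ β = (r² − 1)/(r² + 1) with r = λ'/λ₀.
β = (1.1347 − 1)/(1.1347 + 1) ≈ 0.063.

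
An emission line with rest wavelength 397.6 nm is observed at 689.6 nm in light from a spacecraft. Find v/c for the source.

0.501

λ'/λ₀ = 1.7344 > 1 (redshift), so the source is receding.
λ'/λ₀ = √((1 + β)/(1 − β)) for a receding source ⇒ β = (r² − 1)/(r² + 1) with r = λ'/λ₀.
β = (3.0082 − 1)/(3.0082 + 1) ≈ 0.501.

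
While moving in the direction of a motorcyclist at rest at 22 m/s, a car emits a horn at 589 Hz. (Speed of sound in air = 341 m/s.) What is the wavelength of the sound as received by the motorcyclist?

54.2 cm

Moving source, stationary observer: f' = f · v/(v − v_s) since the source is approaching.
f' = 589 × 341/(341 − 22) ≈ 630 Hz.
λ' = v/f' = 341/629.621 ≈ 54.2 cm.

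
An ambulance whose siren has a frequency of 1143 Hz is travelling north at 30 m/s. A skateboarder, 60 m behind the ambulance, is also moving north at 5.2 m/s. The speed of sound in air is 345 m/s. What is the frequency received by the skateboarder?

1067 Hz

The skateboarder is behind, so the ambulance is moving away from it while the skateboarder is moving toward the ambulance.
With source receding and observer approaching, f' = f · (v + v_o)/(v + v_s).
f' = 1143 × (345 + 5.2)/(345 + 30) = 1143 × 350.2/375 ≈ 1067 Hz.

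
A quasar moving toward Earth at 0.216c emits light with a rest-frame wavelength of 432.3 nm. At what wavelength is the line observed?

Relativistic Doppler for wavelength: λ' = λ₀ · √((1 − β)/(1 + β)).
λ' = 432.3 × √(0.7840/1.2160) = 432.3 × 0.80296 ≈ 347.1 nm.

347.1 nm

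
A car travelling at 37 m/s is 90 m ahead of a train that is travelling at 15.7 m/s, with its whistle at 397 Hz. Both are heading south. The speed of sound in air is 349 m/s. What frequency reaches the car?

The car is ahead, so the train is moving toward it while the car is moving away from the train.
General Doppler shift: f' = f · (v − v_o)/(v − v_s).
f' = 397 × (349 − 37)/(349 − 15.7) = 397 × 312/333.3 ≈ 372 Hz.

372 Hz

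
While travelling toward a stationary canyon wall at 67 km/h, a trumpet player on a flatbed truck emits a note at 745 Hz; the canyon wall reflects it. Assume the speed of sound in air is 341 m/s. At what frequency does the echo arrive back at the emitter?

67 km/h = 18.61 m/s.
The canyon wall receives the sound from a moving source: f₁ = f₀ · v/(v − v_e) = 745 × 341/322.39 ≈ 788 Hz.
On the return leg the trumpet player on a flatbed truck is a moving observer: f₂ = f₁ · (v + v_e)/v = 788 × 359.61/341 ≈ 831 Hz.
Equivalently f₂ = f₀ · (v + v_e)/(v − v_e).

831 Hz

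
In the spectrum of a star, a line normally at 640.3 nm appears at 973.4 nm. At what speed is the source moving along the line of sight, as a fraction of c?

λ'/λ₀ = 1.5202 > 1 (redshift), so the source is receding.
λ'/λ₀ = √((1 + β)/(1 − β)) for a receding source ⇒ β = (r² − 1)/(r² + 1) with r = λ'/λ₀.
β = (2.3111 − 1)/(2.3111 + 1) ≈ 0.396.

0.396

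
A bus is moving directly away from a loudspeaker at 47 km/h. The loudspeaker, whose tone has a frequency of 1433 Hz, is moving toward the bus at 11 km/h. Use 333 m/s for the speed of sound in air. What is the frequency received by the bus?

1390 Hz

11 km/h = 3.056 m/s; 47 km/h = 13.06 m/s.
With source approaching and observer receding, f' = f · (v − v_o)/(v − v_s).
f' = 1433 × (333 − 13.06)/(333 − 3.056) = 1433 × 319.94/329.94 ≈ 1390 Hz.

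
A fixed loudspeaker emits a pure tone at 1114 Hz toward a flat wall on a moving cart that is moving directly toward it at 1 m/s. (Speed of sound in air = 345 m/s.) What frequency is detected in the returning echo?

At the flat wall on a moving cart (a moving observer), f₁ = f₀ · (v + u)/v = 1114 × 346/345 ≈ 1117 Hz.
The reflection then acts as a moving source: f₂ = f₁ · v/(v − u) ≈ 1120 Hz.
Equivalently f₂ = f₀ · (v + u)/(v − u).

1120 Hz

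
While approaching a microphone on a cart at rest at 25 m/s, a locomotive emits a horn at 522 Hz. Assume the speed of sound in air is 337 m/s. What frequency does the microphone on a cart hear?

Moving source, stationary observer: f' = f · v/(v − v_s) since the source is approaching.
f' = 522 × 337/(337 − 25) = 522 × 337/312 ≈ 564 Hz.

564 Hz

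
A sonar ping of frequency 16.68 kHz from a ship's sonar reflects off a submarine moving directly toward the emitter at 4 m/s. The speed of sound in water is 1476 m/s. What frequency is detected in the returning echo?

The submarine first receives the wave as a moving observer: f₁ = f₀ · (v + u)/v = 16.68 × (1476 + 4)/1476 ≈ 16.73 kHz.
On reflection it acts as a source moving toward the stationary detector: f₂ = f₁ · v/(v − u) = 16.73 × 1476/1472 ≈ 16.77 kHz.
Equivalently f₂ = f₀ · (v + u)/(v − u).

16.77 kHz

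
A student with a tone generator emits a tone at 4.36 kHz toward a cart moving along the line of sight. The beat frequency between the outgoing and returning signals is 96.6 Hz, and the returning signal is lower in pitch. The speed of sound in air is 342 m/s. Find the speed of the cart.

Double Doppler shift off a moving reflector: f₂ = f₀ · (v + u)/(v − u) (u > 0 toward emitter).
Returning signal is lower, so f₂ = f₀ − Δf = 4360 − 96.6 = 4263.4 Hz.
Rearranging, u = v · (f₂ − f₀)/(f₂ + f₀) = 342 × -96.6/8623.4 ≈ -3.8 m/s.
So the cart is moving at 3.8 m/s away from the emitter.

3.8 m/s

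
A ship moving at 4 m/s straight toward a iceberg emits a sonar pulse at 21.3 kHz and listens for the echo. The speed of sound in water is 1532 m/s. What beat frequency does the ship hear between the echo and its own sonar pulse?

112 Hz

The iceberg receives the sound from a moving source: f₁ = f₀ · v/(v − v_e) = 21.3 × 1532/1528 ≈ 21.3558 kHz.
On the return leg the ship is a moving observer: f₂ = f₁ · (v + v_e)/v = 21.3558 × 1536/1532 ≈ 21.4115 kHz.
Beat against the emitted tone (with f₀ = 21300 Hz): |f₂ − f₀| = 2v_e·f₀/(v − v_e) = 2 × 4 × 21300/1528 ≈ 112 Hz.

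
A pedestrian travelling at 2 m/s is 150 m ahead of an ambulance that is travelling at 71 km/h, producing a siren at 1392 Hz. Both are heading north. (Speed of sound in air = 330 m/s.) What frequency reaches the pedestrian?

71 km/h = 19.72 m/s.
The pedestrian is ahead, so the ambulance is moving toward it while the pedestrian is moving away from the ambulance.
With source approaching and observer receding, f' = f · (v − v_o)/(v − v_s).
f' = 1392 × (330 − 2)/(330 − 19.72) = 1392 × 328/310.28 ≈ 1472 Hz.

1472 Hz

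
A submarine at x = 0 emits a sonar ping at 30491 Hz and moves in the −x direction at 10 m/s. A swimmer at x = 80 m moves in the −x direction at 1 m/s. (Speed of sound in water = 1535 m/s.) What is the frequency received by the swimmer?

30313 Hz

The observer lies on the +x side, so the source is heading away from the observer and the observer is heading toward the source.
General Doppler shift: f' = f · (v + v_o)/(v + v_s).
f' = 30491 × (1535 + 1)/(1535 + 10) = 30491 × 1536/1545 ≈ 30313 Hz.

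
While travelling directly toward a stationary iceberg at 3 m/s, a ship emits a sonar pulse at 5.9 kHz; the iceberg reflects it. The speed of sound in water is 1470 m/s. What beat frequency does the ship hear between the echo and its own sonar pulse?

The iceberg receives the sound from a moving source: f₁ = f₀ · v/(v − v_e) = 5.9 × 1470/1467 ≈ 5.9121 kHz.
On the return leg the ship is a moving observer: f₂ = f₁ · (v + v_e)/v = 5.9121 × 1473/1470 ≈ 5.9241 kHz.
Beat against the emitted tone (with f₀ = 5900 Hz): |f₂ − f₀| = 2v_e·f₀/(v − v_e) = 2 × 3 × 5900/1467 ≈ 24.1 Hz.

24.1 Hz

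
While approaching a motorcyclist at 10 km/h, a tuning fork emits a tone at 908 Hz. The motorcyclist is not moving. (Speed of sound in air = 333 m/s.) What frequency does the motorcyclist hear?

916 Hz

10 km/h = 2.778 m/s.
With the source moving toward a stationary observer, f' = f · v/(v − v_s).
f' = 908 × 333/(333 − 2.778) = 908 × 333/330.2 ≈ 916 Hz.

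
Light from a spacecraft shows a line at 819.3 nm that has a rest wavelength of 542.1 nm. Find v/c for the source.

0.391

λ'/λ₀ = 1.5113 > 1 (redshift), so the source is receding.
λ'/λ₀ = √((1 + β)/(1 − β)) for a receding source ⇒ β = (r² − 1)/(r² + 1) with r = λ'/λ₀.
β = (2.2842 − 1)/(2.2842 + 1) ≈ 0.391.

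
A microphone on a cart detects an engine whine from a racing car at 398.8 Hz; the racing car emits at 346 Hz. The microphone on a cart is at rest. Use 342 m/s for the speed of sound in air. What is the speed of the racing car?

f' > f, so the racing car is approaching.
f' = f · v/(v − v_s) ⇒ v_s = v · |1 − f/f'|.
v_s = 342 × |1 − 346/398.8| = 342 × 0.1324 ≈ 45 m/s.

45 m/s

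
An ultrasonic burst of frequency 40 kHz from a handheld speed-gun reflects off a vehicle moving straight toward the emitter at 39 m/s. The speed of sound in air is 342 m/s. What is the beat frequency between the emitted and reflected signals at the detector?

10297 Hz

At the vehicle (a moving observer), f₁ = f₀ · (v + u)/v = 40 × 381/342 ≈ 44.56 kHz.
The reflection then acts as a moving source: f₂ = f₁ · v/(v − u) ≈ 50.30 kHz.
Beat frequency (with f₀ = 40000 Hz): |f₂ − f₀| = 2u·f₀/(v − u) = 2 × 39 × 40000/303 ≈ 10297 Hz.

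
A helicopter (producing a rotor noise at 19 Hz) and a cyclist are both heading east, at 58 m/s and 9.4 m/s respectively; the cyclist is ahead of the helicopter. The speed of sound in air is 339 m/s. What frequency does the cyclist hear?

22.3 Hz

The cyclist is ahead, so the helicopter is moving toward it while the cyclist is moving away from the helicopter.
With source approaching and observer receding, f' = f · (v − v_o)/(v − v_s).
f' = 19 × (339 − 9.4)/(339 − 58) = 19 × 329.6/281 ≈ 22.3 Hz.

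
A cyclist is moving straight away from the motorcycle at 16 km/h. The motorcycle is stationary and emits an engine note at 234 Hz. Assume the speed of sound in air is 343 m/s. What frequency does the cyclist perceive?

231 Hz

16 km/h = 4.444 m/s.
Only the observer moves, away from the source, so f' = f · (v − v_o)/v.
f' = 234 × (343 − 4.444)/343 = 234 × 338.56/343 ≈ 231 Hz.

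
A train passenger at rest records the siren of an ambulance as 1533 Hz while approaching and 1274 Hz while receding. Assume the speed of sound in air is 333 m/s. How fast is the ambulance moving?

31 m/s

f₁/f₂ = (v + v_s)/(v − v_s), so v_s = v · (f₁ − f₂)/(f₁ + f₂).
v_s = 333 × (1533 − 1274)/(1533 + 1274) = 333 × 259/2807 ≈ 31 m/s.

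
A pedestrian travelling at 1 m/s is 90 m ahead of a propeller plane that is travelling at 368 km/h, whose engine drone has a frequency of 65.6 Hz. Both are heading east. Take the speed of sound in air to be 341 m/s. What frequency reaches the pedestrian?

93 Hz

368 km/h = 102.2 m/s.
The pedestrian is ahead, so the propeller plane is moving toward it while the pedestrian is moving away from the propeller plane.
Both move, so f' = f · (v − v_o)/(v − v_s).
f' = 65.6 × (341 − 1)/(341 − 102.2) = 65.6 × 340/238.78 ≈ 93 Hz.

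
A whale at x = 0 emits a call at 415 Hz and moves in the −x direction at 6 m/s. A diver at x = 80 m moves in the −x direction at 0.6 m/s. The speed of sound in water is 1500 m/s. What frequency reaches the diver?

The observer lies on the +x side, so the source is heading away from the observer and the observer is heading toward the source.
General Doppler shift: f' = f · (v + v_o)/(v + v_s).
f' = 415 × (1500 + 0.6)/(1500 + 6) = 415 × 1500.6/1506 ≈ 414 Hz.

414 Hz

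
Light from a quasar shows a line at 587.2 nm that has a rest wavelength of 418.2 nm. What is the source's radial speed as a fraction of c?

λ'/λ₀ = 1.4041 > 1 (redshift), so the source is receding.
λ'/λ₀ = √((1 + β)/(1 − β)) for a receding source ⇒ β = (r² − 1)/(r² + 1) with r = λ'/λ₀.
β = (1.9715 − 1)/(1.9715 + 1) ≈ 0.327.

0.327c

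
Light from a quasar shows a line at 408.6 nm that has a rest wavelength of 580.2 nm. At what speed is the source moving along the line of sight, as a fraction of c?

λ'/λ₀ = 0.7042 < 1 (blueshift), so the source is approaching.
λ'/λ₀ = √((1 − β)/(1 + β)) for an approaching source ⇒ β = (1 − r²)/(1 + r²) with r = λ'/λ₀.
β = (1 − 0.4960)/(1 + 0.4960) ≈ 0.337.

0.337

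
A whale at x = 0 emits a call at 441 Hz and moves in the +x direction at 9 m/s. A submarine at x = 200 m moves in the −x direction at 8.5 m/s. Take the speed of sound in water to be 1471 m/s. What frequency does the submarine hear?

The observer lies on the +x side, so the source is heading toward the observer and the observer is heading toward the source.
General Doppler shift: f' = f · (v + v_o)/(v − v_s).
f' = 441 × (1471 + 8.5)/(1471 − 9) = 441 × 1479.5/1462 ≈ 446 Hz.

446 Hz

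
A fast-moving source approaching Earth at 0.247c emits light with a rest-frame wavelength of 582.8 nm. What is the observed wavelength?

452.9 nm

Relativistic Doppler for wavelength: λ' = λ₀ · √((1 − β)/(1 + β)).
λ' = 582.8 × √(0.7530/1.2470) = 582.8 × 0.77708 ≈ 452.9 nm.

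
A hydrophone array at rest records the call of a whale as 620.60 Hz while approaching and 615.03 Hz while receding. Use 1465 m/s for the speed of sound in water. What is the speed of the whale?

f₁/f₂ = (v + v_s)/(v − v_s), so v_s = v · (f₁ − f₂)/(f₁ + f₂).
v_s = 1465 × (620.60 − 615.03)/(620.60 + 615.03) = 1465 × 5.57/1235.63 ≈ 6.6 m/s.

6.6 m/s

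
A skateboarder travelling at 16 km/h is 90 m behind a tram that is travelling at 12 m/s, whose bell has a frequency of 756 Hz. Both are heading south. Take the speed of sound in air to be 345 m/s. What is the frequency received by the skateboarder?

740 Hz

16 km/h = 4.444 m/s.
The skateboarder is behind, so the tram is moving away from it while the skateboarder is moving toward the tram.
General Doppler shift: f' = f · (v + v_o)/(v + v_s).
f' = 756 × (345 + 4.444)/(345 + 12) = 756 × 349.44/357 ≈ 740 Hz.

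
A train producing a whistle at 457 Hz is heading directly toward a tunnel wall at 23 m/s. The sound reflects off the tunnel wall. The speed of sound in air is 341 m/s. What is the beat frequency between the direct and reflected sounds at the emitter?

66 Hz

The tunnel wall receives the sound from a moving source: f₁ = f₀ · v/(v − v_e) = 457 × 341/318 ≈ 490.1 Hz.
On the return leg the train is a moving observer: f₂ = f₁ · (v + v_e)/v = 490.1 × 364/341 ≈ 523.1 Hz.
Equivalently f₂ = f₀ · (v + v_e)/(v − v_e).
Beat against the emitted tone: |f₂ − f₀| = 2v_e·f₀/(v − v_e) = 2 × 23 × 457/318 ≈ 66 Hz.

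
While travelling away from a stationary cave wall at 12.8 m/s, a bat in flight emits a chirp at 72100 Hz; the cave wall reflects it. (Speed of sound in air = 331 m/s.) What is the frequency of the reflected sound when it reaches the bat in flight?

The cave wall receives the sound from a moving source: f₁ = f₀ · v/(v + v_e) = 72100 × 331/343.8 ≈ 69416 Hz.
On the return leg the bat in flight is a moving observer: f₂ = f₁ · (v − v_e)/v = 69416 × 318.2/331 ≈ 66731 Hz.
Equivalently f₂ = f₀ · (v − v_e)/(v + v_e).

66731 Hz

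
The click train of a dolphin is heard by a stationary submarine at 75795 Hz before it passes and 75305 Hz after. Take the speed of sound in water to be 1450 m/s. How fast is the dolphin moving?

4.7 m/s

f₁/f₂ = (v + v_s)/(v − v_s), so v_s = v · (f₁ − f₂)/(f₁ + f₂).
v_s = 1450 × (75795 − 75305)/(75795 + 75305) = 1450 × 490/151100 ≈ 4.7 m/s.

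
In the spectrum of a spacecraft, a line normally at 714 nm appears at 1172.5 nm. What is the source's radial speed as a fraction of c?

λ'/λ₀ = 1.6422 > 1 (redshift), so the source is receding.
λ'/λ₀ = √((1 + β)/(1 − β)) for a receding source ⇒ β = (r² − 1)/(r² + 1) with r = λ'/λ₀.
β = (2.6967 − 1)/(2.6967 + 1) ≈ 0.459.

0.459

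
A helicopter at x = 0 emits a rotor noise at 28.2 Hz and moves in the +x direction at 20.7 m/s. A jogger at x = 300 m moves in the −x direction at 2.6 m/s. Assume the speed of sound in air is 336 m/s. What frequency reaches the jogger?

The observer lies on the +x side, so the source is heading toward the observer and the observer is heading toward the source.
Both move, so f' = f · (v + v_o)/(v − v_s).
f' = 28.2 × (336 + 2.6)/(336 − 20.7) = 28.2 × 338.6/315.3 ≈ 30.3 Hz.

30.3 Hz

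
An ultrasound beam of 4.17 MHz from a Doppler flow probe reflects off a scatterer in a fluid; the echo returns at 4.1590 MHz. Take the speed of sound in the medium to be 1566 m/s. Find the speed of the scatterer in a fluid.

Double Doppler shift off a moving reflector: f₂ = f₀ · (v + u)/(v − u) (u > 0 toward emitter).
Rearranging, u = v · (f₂ − f₀)/(f₂ + f₀) = 1566 × -0.0110/8.3290 ≈ -2.07 m/s.
So the scatterer in a fluid is moving at 2.07 m/s away from the emitter.

2.07 m/s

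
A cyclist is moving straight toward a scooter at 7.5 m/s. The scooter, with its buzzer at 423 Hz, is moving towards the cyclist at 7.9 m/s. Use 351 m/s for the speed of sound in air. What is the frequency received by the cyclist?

With source approaching and observer approaching, f' = f · (v + v_o)/(v − v_s).
f' = 423 × (351 + 7.5)/(351 − 7.9) = 423 × 358.5/343.1 ≈ 442 Hz.

442 Hz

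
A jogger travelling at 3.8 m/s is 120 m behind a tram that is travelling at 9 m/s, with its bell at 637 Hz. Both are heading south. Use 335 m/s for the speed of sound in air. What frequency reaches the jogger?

The jogger is behind, so the tram is moving away from it while the jogger is moving toward the tram.
General Doppler shift: f' = f · (v + v_o)/(v + v_s).
f' = 637 × (335 + 3.8)/(335 + 9) = 637 × 338.8/344 ≈ 627 Hz.

627 Hz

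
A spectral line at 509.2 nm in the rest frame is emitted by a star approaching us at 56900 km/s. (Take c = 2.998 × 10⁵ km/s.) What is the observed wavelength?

β = v/c = 56900/299800 = 0.1898.
Relativistic Doppler for wavelength: λ' = λ₀ · √((1 − β)/(1 + β)).
λ' = 509.2 × √(0.8102/1.1898) = 509.2 × 0.82521 ≈ 420.2 nm.

420.2 nm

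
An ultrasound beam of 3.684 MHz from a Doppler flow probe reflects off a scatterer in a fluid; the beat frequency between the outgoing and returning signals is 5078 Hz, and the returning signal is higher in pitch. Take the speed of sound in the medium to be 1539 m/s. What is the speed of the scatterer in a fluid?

1.06 m/s

Double Doppler shift off a moving reflector: f₂ = f₀ · (v + u)/(v − u) (u > 0 toward emitter).
Returning signal is higher, so f₂ = f₀ + Δf = 3684000 + 5078 = 3689078 Hz.
Rearranging, u = v · (f₂ − f₀)/(f₂ + f₀) = 1539 × 5078/7373078 ≈ 1.06 m/s.
So the scatterer in a fluid is moving at 1.06 m/s toward the emitter.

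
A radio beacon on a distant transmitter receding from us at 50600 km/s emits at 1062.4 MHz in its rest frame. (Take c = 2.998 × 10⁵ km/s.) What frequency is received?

895.9 MHz

β = v/c = 50600/299800 = 0.1688.
Relativistic Doppler for frequency: f' = f₀ · √((1 − β)/(1 + β)).
f' = 1062.4 × √(0.8312/1.1688) = 1062.4 × 0.84332 ≈ 895.9 MHz.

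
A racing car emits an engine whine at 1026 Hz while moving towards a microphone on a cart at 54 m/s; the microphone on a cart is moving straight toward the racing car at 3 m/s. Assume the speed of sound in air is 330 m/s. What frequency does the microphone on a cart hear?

1238 Hz

Both move, so f' = f · (v + v_o)/(v − v_s).
f' = 1026 × (330 + 3)/(330 − 54) = 1026 × 333/276 ≈ 1238 Hz.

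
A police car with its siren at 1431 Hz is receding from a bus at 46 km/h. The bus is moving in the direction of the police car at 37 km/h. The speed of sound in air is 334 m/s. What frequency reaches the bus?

1421 Hz

46 km/h = 12.78 m/s; 37 km/h = 10.28 m/s.
General Doppler shift: f' = f · (v + v_o)/(v + v_s).
f' = 1431 × (334 + 10.28)/(334 + 12.78) = 1431 × 344.28/346.78 ≈ 1421 Hz.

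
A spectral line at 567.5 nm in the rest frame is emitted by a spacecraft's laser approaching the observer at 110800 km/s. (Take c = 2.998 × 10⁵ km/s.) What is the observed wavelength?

385.0 nm

β = v/c = 110800/299800 = 0.3696.
Relativistic Doppler for wavelength: λ' = λ₀ · √((1 − β)/(1 + β)).
λ' = 567.5 × √(0.6304/1.3696) = 567.5 × 0.67846 ≈ 385.0 nm.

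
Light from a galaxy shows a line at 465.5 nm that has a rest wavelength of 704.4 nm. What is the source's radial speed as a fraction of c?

λ'/λ₀ = 0.6608 < 1 (blueshift), so the source is approaching.
λ'/λ₀ = √((1 − β)/(1 + β)) for an approaching source ⇒ β = (1 − r²)/(1 + r²) with r = λ'/λ₀.
β = (1 − 0.4367)/(1 + 0.4367) ≈ 0.392.

0.392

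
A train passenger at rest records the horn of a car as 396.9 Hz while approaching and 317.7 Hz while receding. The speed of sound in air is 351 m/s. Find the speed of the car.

f₁/f₂ = (v + v_s)/(v − v_s), so v_s = v · (f₁ − f₂)/(f₁ + f₂).
v_s = 351 × (396.9 − 317.7)/(396.9 + 317.7) = 351 × 79.2/714.6 ≈ 39 m/s.

39 m/s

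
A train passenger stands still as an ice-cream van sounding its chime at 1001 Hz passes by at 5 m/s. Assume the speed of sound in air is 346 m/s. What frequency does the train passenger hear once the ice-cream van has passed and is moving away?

987 Hz

Receding: f₂ = f · v/(v + v_s) = 1001 × 346/351 ≈ 987 Hz.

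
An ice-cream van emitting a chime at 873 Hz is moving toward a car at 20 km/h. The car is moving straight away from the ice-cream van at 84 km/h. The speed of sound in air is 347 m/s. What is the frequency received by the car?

828 Hz

20 km/h = 5.556 m/s; 84 km/h = 23.33 m/s.
With source approaching and observer receding, f' = f · (v − v_o)/(v − v_s).
f' = 873 × (347 − 23.33)/(347 − 5.556) = 873 × 323.67/341.44 ≈ 828 Hz.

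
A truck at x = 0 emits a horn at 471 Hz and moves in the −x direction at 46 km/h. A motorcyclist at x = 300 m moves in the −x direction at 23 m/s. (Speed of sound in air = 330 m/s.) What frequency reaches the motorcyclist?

485 Hz

46 km/h = 12.78 m/s.
The observer lies on the +x side, so the source is heading away from the observer and the observer is heading toward the source.
General Doppler shift: f' = f · (v + v_o)/(v + v_s).
f' = 471 × (330 + 23)/(330 + 12.78) = 471 × 353/342.78 ≈ 485 Hz.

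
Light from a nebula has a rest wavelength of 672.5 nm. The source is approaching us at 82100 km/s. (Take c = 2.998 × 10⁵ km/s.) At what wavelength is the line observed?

507.7 nm

β = v/c = 82100/299800 = 0.2738.
Relativistic Doppler for wavelength: λ' = λ₀ · √((1 − β)/(1 + β)).
λ' = 672.5 × √(0.7262/1.2738) = 672.5 × 0.75501 ≈ 507.7 nm.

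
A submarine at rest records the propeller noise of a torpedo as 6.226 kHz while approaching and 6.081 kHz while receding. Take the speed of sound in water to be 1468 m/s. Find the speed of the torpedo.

17.3 m/s

f₁/f₂ = (v + v_s)/(v − v_s), so v_s = v · (f₁ − f₂)/(f₁ + f₂).
v_s = 1468 × (6.226 − 6.081)/(6.226 + 6.081) = 1468 × 0.145/12.307 ≈ 17.3 m/s.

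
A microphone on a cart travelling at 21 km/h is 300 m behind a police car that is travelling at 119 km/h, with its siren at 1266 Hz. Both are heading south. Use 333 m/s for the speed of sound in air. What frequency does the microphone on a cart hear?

1172 Hz

119 km/h = 33.06 m/s; 21 km/h = 5.833 m/s.
The microphone on a cart is behind, so the police car is moving away from it while the microphone on a cart is moving toward the police car.
With source receding and observer approaching, f' = f · (v + v_o)/(v + v_s).
f' = 1266 × (333 + 5.833)/(333 + 33.06) = 1266 × 338.83/366.06 ≈ 1172 Hz.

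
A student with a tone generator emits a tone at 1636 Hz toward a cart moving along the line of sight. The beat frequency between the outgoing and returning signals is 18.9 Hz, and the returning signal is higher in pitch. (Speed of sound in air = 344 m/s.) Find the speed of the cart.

Double Doppler shift off a moving reflector: f₂ = f₀ · (v + u)/(v − u) (u > 0 toward emitter).
Returning signal is higher, so f₂ = f₀ + Δf = 1636 + 18.9 = 1654.9 Hz.
Rearranging, u = v · (f₂ − f₀)/(f₂ + f₀) = 344 × 18.9/3290.9 ≈ 1.98 m/s.
So the cart is moving at 1.98 m/s toward the emitter.

1.98 m/s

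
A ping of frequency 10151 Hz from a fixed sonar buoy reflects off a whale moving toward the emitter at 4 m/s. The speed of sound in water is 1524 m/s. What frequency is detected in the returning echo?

The whale first receives the wave as a moving observer: f₁ = f₀ · (v + u)/v = 10151 × (1524 + 4)/1524 ≈ 10178 Hz.
The reflection then acts as a moving source: f₂ = f₁ · v/(v − u) ≈ 10204 Hz.

10204 Hz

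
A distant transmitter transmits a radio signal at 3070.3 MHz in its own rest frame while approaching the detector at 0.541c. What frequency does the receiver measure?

Relativistic Doppler for frequency: f' = f₀ · √((1 + β)/(1 − β)).
f' = 3070.3 × √(1.5410/0.4590) = 3070.3 × 1.83229 ≈ 5625.7 MHz.

5625.7 MHz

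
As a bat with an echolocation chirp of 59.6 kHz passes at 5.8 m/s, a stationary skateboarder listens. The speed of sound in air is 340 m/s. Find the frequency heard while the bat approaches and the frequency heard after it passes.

60.6 kHz approaching; 58.6 kHz receding

Approaching: f₁ = f · v/(v − v_s) = 59.6 × 340/334.2 ≈ 60.6 kHz.
Receding: f₂ = f · v/(v + v_s) = 59.6 × 340/345.8 ≈ 58.6 kHz.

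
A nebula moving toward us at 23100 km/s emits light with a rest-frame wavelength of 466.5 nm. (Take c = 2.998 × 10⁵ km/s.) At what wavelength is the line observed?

β = v/c = 23100/299800 = 0.0771.
Relativistic Doppler for wavelength: λ' = λ₀ · √((1 − β)/(1 + β)).
λ' = 466.5 × √(0.9229/1.0771) = 466.5 × 0.92570 ≈ 431.8 nm.

431.8 nm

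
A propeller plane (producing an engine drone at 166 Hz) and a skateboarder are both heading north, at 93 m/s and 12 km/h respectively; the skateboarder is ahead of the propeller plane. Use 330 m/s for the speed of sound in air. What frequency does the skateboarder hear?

229 Hz

12 km/h = 3.333 m/s.
The skateboarder is ahead, so the propeller plane is moving toward it while the skateboarder is moving away from the propeller plane.
Both move, so f' = f · (v − v_o)/(v − v_s).
f' = 166 × (330 − 3.333)/(330 − 93) = 166 × 326.67/237 ≈ 229 Hz.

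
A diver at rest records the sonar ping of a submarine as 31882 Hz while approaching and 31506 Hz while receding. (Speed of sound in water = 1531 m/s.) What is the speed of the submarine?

9.1 m/s

f₁/f₂ = (v + v_s)/(v − v_s), so v_s = v · (f₁ − f₂)/(f₁ + f₂).
v_s = 1531 × (31882 − 31506)/(31882 + 31506) = 1531 × 376/63388 ≈ 9.1 m/s.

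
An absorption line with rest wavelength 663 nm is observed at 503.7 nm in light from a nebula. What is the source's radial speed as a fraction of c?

0.268c

λ'/λ₀ = 0.7597 < 1 (blueshift), so the source is approaching.
λ'/λ₀ = √((1 − β)/(1 + β)) for an approaching source ⇒ β = (1 − r²)/(1 + r²) with r = λ'/λ₀.
β = (1 − 0.5772)/(1 + 0.5772) ≈ 0.268.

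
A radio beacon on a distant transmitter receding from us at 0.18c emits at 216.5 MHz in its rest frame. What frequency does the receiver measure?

180.5 MHz

Relativistic Doppler for frequency: f' = f₀ · √((1 − β)/(1 + β)).
f' = 216.5 × √(0.8200/1.1800) = 216.5 × 0.83362 ≈ 180.5 MHz.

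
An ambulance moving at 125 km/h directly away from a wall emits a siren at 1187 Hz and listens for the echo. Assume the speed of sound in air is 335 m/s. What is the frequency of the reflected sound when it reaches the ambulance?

964 Hz

125 km/h = 34.72 m/s.
The wall receives the sound from a moving source: f₁ = f₀ · v/(v + v_e) = 1187 × 335/369.72 ≈ 1076 Hz.
On the return leg the ambulance is a moving observer: f₂ = f₁ · (v − v_e)/v = 1076 × 300.28/335 ≈ 964 Hz.
Equivalently f₂ = f₀ · (v − v_e)/(v + v_e).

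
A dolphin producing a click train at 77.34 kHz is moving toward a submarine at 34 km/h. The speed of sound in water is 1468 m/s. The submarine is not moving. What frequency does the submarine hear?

77.8 kHz

34 km/h = 9.444 m/s.
With the source moving toward a stationary observer, f' = f · v/(v − v_s).
f' = 77.34 × 1468/(1468 − 9.444) = 77.34 × 1468/1459 ≈ 77.8 kHz.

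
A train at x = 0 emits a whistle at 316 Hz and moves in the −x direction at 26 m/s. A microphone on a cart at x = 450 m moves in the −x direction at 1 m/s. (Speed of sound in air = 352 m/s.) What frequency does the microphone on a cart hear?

The observer lies on the +x side, so the source is heading away from the observer and the observer is heading toward the source.
Both move, so f' = f · (v + v_o)/(v + v_s).
f' = 316 × (352 + 1)/(352 + 26) = 316 × 353/378 ≈ 295 Hz.

295 Hz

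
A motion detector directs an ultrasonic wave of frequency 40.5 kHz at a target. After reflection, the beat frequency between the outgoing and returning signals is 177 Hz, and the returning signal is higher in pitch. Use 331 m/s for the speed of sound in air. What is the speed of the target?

0.72 m/s

Double Doppler shift off a moving reflector: f₂ = f₀ · (v + u)/(v − u) (u > 0 toward emitter).
Returning signal is higher, so f₂ = f₀ + Δf = 40500 + 177 = 40677 Hz.
Rearranging, u = v · (f₂ − f₀)/(f₂ + f₀) = 331 × 177/81177 ≈ 0.72 m/s.
So the target is moving at 0.72 m/s toward the emitter.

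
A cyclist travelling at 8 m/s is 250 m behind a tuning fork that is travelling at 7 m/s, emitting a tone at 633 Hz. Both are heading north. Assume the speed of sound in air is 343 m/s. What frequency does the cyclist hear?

635 Hz

The cyclist is behind, so the tuning fork is moving away from it while the cyclist is moving toward the tuning fork.
With source receding and observer approaching, f' = f · (v + v_o)/(v + v_s).
f' = 633 × (343 + 8)/(343 + 7) = 633 × 351/350 ≈ 635 Hz.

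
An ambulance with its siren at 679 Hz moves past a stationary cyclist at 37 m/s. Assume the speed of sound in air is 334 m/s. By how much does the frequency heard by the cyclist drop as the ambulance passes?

Approaching: f₁ = f · v/(v − v_s) = 679 × 334/297 ≈ 764 Hz.
Receding: f₂ = f · v/(v + v_s) = 679 × 334/371 ≈ 611 Hz.
Drop: f₁ − f₂ = 2f·v·v_s/(v² − v_s²) = 2 × 679 × 334 × 37/(334² − 37²) ≈ 152 Hz.

152 Hz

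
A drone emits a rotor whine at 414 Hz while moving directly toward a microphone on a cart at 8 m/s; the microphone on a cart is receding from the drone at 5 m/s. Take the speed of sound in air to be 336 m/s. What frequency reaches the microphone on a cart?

418 Hz

Both move, so f' = f · (v − v_o)/(v − v_s).
f' = 414 × (336 − 5)/(336 − 8) = 414 × 331/328 ≈ 418 Hz.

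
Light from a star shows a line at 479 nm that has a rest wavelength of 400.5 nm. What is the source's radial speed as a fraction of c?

λ'/λ₀ = 1.1960 > 1 (redshift), so the source is receding.
λ'/λ₀ = √((1 + β)/(1 − β)) for a receding source ⇒ β = (r² − 1)/(r² + 1) with r = λ'/λ₀.
β = (1.4304 − 1)/(1.4304 + 1) ≈ 0.177.

0.177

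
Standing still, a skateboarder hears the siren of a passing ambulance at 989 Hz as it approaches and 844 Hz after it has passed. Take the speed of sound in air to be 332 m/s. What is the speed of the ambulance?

26 m/s

f₁/f₂ = (v + v_s)/(v − v_s), so v_s = v · (f₁ − f₂)/(f₁ + f₂).
v_s = 332 × (989 − 844)/(989 + 844) = 332 × 145/1833 ≈ 26 m/s.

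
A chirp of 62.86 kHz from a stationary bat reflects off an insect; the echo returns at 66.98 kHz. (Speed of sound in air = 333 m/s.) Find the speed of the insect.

10.6 m/s

Double Doppler shift off a moving reflector: f₂ = f₀ · (v + u)/(v − u) (u > 0 toward emitter).
Rearranging, u = v · (f₂ − f₀)/(f₂ + f₀) = 333 × 4.12/129.84 ≈ 10.6 m/s.
So the insect is moving at 10.6 m/s toward the emitter.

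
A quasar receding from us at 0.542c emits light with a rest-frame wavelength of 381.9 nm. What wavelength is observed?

Relativistic Doppler for wavelength: λ' = λ₀ · √((1 + β)/(1 − β)).
λ' = 381.9 × √(1.5420/0.4580) = 381.9 × 1.83489 ≈ 700.7 nm.

700.7 nm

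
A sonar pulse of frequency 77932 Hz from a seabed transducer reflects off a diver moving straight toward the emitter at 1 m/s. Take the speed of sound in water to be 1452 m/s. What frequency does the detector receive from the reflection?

78039 Hz

At the diver (a moving observer), f₁ = f₀ · (v + u)/v = 77932 × 1453/1452 ≈ 77986 Hz.
On reflection it acts as a source moving toward the stationary detector: f₂ = f₁ · v/(v − u) = 77986 × 1452/1451 ≈ 78039 Hz.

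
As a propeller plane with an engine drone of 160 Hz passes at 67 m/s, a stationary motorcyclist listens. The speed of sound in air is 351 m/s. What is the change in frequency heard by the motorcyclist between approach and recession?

63.4 Hz

Approaching: f₁ = f · v/(v − v_s) = 160 × 351/284 ≈ 197.7 Hz.
Receding: f₂ = f · v/(v + v_s) = 160 × 351/418 ≈ 134.4 Hz.
Drop: f₁ − f₂ = 2f·v·v_s/(v² − v_s²) = 2 × 160 × 351 × 67/(351² − 67²) ≈ 63.4 Hz.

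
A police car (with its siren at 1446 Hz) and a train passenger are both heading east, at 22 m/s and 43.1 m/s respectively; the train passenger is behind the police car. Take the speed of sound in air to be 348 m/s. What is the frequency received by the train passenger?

The train passenger is behind, so the police car is moving away from it while the train passenger is moving toward the police car.
With source receding and observer approaching, f' = f · (v + v_o)/(v + v_s).
f' = 1446 × (348 + 43.1)/(348 + 22) = 1446 × 391.1/370 ≈ 1528 Hz.

1528 Hz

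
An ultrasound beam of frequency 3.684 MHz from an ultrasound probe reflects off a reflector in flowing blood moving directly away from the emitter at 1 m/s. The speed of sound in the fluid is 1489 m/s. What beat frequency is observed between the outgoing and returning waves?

The reflector in flowing blood first receives the wave as a moving observer: f₁ = f₀ · (v − u)/v = 3.684 × (1489 − 1)/1489 ≈ 3.68153 MHz.
On reflection it acts as a source moving away from the stationary detector: f₂ = f₁ · v/(v + u) = 3.68153 × 1489/1490 ≈ 3.67906 MHz.
Beat frequency (with f₀ = 3684000 Hz): |f₂ − f₀| = 2u·f₀/(v + u) = 2 × 1 × 3684000/1490 ≈ 4945 Hz.

4945 Hz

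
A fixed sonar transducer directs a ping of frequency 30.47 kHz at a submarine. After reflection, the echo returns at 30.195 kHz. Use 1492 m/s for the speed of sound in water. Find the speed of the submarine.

6.8 m/s

Double Doppler shift off a moving reflector: f₂ = f₀ · (v + u)/(v − u) (u > 0 toward emitter).
Rearranging, u = v · (f₂ − f₀)/(f₂ + f₀) = 1492 × -0.275/60.665 ≈ -6.8 m/s.
So the submarine is moving at 6.8 m/s away from the emitter.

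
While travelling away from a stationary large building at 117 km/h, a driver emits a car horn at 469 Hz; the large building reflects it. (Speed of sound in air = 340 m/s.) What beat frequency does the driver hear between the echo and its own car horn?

82 Hz

117 km/h = 32.5 m/s.
The large building receives the sound from a moving source: f₁ = f₀ · v/(v + v_e) = 469 × 340/372.5 ≈ 428.1 Hz.
On the return leg the driver is a moving observer: f₂ = f₁ · (v − v_e)/v = 428.1 × 307.5/340 ≈ 387.2 Hz.
Beat against the emitted tone: |f₂ − f₀| = 2v_e·f₀/(v + v_e) = 2 × 32.5 × 469/372.5 ≈ 82 Hz.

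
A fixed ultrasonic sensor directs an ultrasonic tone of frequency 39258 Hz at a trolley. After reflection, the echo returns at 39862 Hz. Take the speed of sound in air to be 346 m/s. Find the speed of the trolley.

Double Doppler shift off a moving reflector: f₂ = f₀ · (v + u)/(v − u) (u > 0 toward emitter).
Rearranging, u = v · (f₂ − f₀)/(f₂ + f₀) = 346 × 604/79120 ≈ 2.64 m/s.
So the trolley is moving at 2.64 m/s toward the emitter.

2.64 m/s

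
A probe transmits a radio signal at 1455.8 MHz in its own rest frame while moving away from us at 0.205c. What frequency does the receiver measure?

Relativistic Doppler for frequency: f' = f₀ · √((1 − β)/(1 + β)).
f' = 1455.8 × √(0.7950/1.2050) = 1455.8 × 0.81225 ≈ 1182.5 MHz.

1182.5 MHz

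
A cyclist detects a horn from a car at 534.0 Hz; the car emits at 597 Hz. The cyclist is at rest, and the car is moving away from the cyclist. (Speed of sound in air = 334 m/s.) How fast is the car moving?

39 m/s

f' = f · v/(v + v_s) ⇒ v_s = v · |1 − f/f'|.
v_s = 334 × |1 − 597/534.0| = 334 × 0.118 ≈ 39 m/s.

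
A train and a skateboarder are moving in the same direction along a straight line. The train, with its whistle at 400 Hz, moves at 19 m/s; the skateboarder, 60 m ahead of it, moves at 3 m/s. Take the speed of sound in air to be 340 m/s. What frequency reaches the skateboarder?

The skateboarder is ahead, so the train is moving toward it while the skateboarder is moving away from the train.
General Doppler shift: f' = f · (v − v_o)/(v − v_s).
f' = 400 × (340 − 3)/(340 − 19) = 400 × 337/321 ≈ 420 Hz.

420 Hz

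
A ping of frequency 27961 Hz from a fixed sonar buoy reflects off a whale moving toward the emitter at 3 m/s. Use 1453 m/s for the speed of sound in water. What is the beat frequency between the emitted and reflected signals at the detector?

The whale first receives the wave as a moving observer: f₁ = f₀ · (v + u)/v = 27961 × (1453 + 3)/1453 ≈ 28018.7 Hz.
On reflection it acts as a source moving toward the stationary detector: f₂ = f₁ · v/(v − u) = 28018.7 × 1453/1450 ≈ 28076.7 Hz.
Equivalently f₂ = f₀ · (v + u)/(v − u).
Beat frequency: |f₂ − f₀| = 2u·f₀/(v − u) = 2 × 3 × 27961/1450 ≈ 116 Hz.

116 Hz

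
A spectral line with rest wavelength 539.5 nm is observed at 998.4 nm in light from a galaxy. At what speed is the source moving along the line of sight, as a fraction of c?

0.548

λ'/λ₀ = 1.8506 > 1 (redshift), so the source is receding.
λ'/λ₀ = √((1 + β)/(1 − β)) for a receding source ⇒ β = (r² − 1)/(r² + 1) with r = λ'/λ₀.
β = (3.4247 − 1)/(3.4247 + 1) ≈ 0.548.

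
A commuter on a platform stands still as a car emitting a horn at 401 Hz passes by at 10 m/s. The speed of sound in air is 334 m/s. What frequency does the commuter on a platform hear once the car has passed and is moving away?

Receding: f₂ = f · v/(v + v_s) = 401 × 334/344 ≈ 389 Hz.

389 Hz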